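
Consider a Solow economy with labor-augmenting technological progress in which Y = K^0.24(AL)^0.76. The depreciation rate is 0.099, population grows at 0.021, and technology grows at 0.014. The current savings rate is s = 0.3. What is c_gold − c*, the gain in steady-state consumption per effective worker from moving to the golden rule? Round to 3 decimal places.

The effective depreciation rate is n + g + δ = 0.021 + 0.014 + 0.099 = 0.134.
Current steady state (s = 0.3): k* = (0.3/0.134)^(1/0.76) ≈ 2.8877, y* = 2.8877^0.24 ≈ 1.2898, c* = (1−0.3)·1.2898 ≈ 0.9029.
Maximizing c = f(k) − (n+g+δ)·k gives f'(k) = n+g+δ, i.e. 0.24·k^(0.24−1) = 0.134, so k_gold = (0.24/0.134)^(1/0.76) ≈ 2.1530.
y_gold = 2.1530^0.24 ≈ 1.2021, c_gold = y_gold − 0.134·k_gold ≈ 0.9136.
Gain: Δc = 0.9136 − 0.9029 ≈ 0.0107.

Δc ≈ 0.011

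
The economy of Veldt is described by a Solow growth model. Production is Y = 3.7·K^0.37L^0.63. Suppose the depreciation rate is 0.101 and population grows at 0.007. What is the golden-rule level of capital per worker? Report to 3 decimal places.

k_gold ≈ 56.333

Break-even investment rate: n + δ = 0.007 + 0.101 = 0.108.
Setting f'(k) = n+δ gives 0.37·3.7·k^(0.37−1) = 0.108, hence k_gold = (0.37·3.7/0.108)^(1/0.63) ≈ 56.3328.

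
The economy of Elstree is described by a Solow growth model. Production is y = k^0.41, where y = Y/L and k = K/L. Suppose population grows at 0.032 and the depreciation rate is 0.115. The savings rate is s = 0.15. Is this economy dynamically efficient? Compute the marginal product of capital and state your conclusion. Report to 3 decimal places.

The effective depreciation rate is n + δ = 0.032 + 0.115 = 0.147.
Steady-state k*: s·k^0.41 = 0.147·k gives k* = (0.15/0.147)^(1/0.59) ≈ 1.0348.
MPK = 0.41·1.0348^(-0.59) ≈ 0.4018.
MPK > n+δ = 0.147, so the economy is dynamically efficient (under-saving).

dynamically efficient; MPK ≈ 0.402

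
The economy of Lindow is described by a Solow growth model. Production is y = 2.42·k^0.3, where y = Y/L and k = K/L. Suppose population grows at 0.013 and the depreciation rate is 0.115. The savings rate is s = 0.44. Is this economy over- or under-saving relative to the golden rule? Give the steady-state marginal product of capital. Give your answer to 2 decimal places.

over-saving; MPK ≈ 0.09

Break-even investment rate: n + δ = 0.013 + 0.115 = 0.128.
Steady-state k*: s·A·k^0.3 = 0.128·k gives k* = (0.44·2.42/0.128)^(1/0.7) ≈ 20.6238.
MPK = 0.3·2.42·20.6238^(-0.7) ≈ 0.0873.
MPK < n+δ = 0.128, so the economy is dynamically inefficient (over-saving).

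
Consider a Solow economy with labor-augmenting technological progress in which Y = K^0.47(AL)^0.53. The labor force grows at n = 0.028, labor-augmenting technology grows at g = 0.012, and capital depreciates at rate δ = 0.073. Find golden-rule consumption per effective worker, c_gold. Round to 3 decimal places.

c_gold ≈ 1.876

Break-even investment rate: n + g + δ = 0.028 + 0.012 + 0.073 = 0.113.
At the golden rule the marginal product of capital equals n+g+δ: 0.47·k^(0.47−1) = 0.113. Solving, k_gold = (0.47/0.113)^(1/0.53) ≈ 14.7218.
y_gold = 14.7218^0.47 ≈ 3.5395.
c_gold = y_gold − (n+g+δ)·k_gold = 3.5395 − 0.113·14.7218 ≈ 1.8759.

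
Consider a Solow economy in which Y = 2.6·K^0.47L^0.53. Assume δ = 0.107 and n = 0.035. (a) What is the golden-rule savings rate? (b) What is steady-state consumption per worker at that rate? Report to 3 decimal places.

Break-even investment rate: n + δ = 0.035 + 0.107 = 0.142.
For Cobb-Douglas, s_gold equals capital's share: s_gold = 0.47.
Setting f'(k) = n+δ gives 0.47·2.6·k^(0.47−1) = 0.142, hence k_gold = (0.47·2.6/0.142)^(1/0.53) ≈ 58.0419.
y_gold = 2.6·58.0419^0.47 ≈ 17.5360; c_gold = (1−0.47)·y_gold ≈ 9.2941.

(a) s_gold = 0.470; (b) c_gold ≈ 9.294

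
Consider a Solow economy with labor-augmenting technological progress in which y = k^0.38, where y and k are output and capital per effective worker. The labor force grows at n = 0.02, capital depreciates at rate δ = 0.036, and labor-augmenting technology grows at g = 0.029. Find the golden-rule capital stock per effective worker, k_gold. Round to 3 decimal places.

k_gold ≈ 11.194

Capital per effective worker breaks even when investment replaces (n + g + δ)·k; here n + g + δ = 0.085.
At the golden rule the marginal product of capital equals n+g+δ: 0.38·k^(0.38−1) = 0.085. Solving, k_gold = (0.38/0.085)^(1/0.62) ≈ 11.1937.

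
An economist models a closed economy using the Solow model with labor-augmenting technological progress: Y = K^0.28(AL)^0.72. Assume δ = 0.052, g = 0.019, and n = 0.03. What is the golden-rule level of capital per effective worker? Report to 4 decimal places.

k_gold ≈ 4.1215

The effective depreciation rate is n + g + δ = 0.03 + 0.019 + 0.052 = 0.101.
At the golden rule the marginal product of capital equals n+g+δ: 0.28·k^(0.28−1) = 0.101. Solving, k_gold = (0.28/0.101)^(1/0.72) ≈ 4.1215.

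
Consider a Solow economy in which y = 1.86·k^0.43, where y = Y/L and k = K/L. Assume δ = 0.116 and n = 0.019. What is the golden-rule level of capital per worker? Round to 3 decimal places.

k_gold ≈ 22.674

Break-even investment rate: n + δ = 0.019 + 0.116 = 0.135.
Maximizing c = f(k) − (n+δ)·k gives f'(k) = n+δ, i.e. 0.43·1.86·k^(0.43−1) = 0.135, so k_gold = (0.43·1.86/0.135)^(1/0.57) ≈ 22.6737.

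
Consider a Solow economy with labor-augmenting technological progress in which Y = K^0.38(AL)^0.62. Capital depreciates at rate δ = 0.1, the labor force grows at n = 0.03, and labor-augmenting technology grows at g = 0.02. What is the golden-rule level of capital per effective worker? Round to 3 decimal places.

The effective depreciation rate is n + g + δ = 0.03 + 0.02 + 0.1 = 0.15.
Maximizing c = f(k) − (n+g+δ)·k gives f'(k) = n+g+δ, i.e. 0.38·k^(0.38−1) = 0.15, so k_gold = (0.38/0.15)^(1/0.62) ≈ 4.4783.

k_gold ≈ 4.478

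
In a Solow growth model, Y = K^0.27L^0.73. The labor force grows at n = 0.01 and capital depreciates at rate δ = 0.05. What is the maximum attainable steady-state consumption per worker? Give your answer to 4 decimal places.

c_gold ≈ 1.2733

n + δ = 0.01 + 0.05 = 0.06.
Maximizing c = f(k) − (n+δ)·k gives f'(k) = n+δ, i.e. 0.27·k^(0.27−1) = 0.06, so k_gold = (0.27/0.06)^(1/0.73) ≈ 7.8490.
y_gold = 7.8490^0.27 ≈ 1.7442.
c_gold = y_gold − (n+δ)·k_gold = 1.7442 − 0.06·7.8490 ≈ 1.2733.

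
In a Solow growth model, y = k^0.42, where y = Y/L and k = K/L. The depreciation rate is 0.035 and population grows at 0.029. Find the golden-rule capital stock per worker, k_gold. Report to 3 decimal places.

n + δ = 0.029 + 0.035 = 0.064.
Setting f'(k) = n+δ gives 0.42·k^(0.42−1) = 0.064, hence k_gold = (0.42/0.064)^(1/0.58) ≈ 25.6295.

k_gold ≈ 25.630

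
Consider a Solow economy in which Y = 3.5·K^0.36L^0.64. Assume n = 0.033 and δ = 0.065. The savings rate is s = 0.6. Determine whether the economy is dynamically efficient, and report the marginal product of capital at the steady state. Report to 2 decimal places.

dynamically inefficient; MPK ≈ 0.06

Break-even investment rate: n + δ = 0.033 + 0.065 = 0.098.
Steady-state k*: s·A·k^0.36 = 0.098·k gives k* = (0.6·3.5/0.098)^(1/0.64) ≈ 120.1370.
MPK = 0.36·3.5·120.1370^(-0.64) ≈ 0.0588.
MPK < n+δ = 0.098, so the economy is dynamically inefficient (over-saving).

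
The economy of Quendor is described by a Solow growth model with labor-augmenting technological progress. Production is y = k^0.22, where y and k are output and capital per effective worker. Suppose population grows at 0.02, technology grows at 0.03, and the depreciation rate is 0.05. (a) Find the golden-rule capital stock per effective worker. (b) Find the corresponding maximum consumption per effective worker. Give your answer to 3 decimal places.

(a) k_gold ≈ 2.748; (b) c_gold ≈ 0.974

The effective depreciation rate is n + g + δ = 0.02 + 0.03 + 0.05 = 0.1.
At the golden rule the marginal product of capital equals n+g+δ: 0.22·k^(0.22−1) = 0.1. Solving, k_gold = (0.22/0.1)^(1/0.78) ≈ 2.7479.
y_gold = 2.7479^0.22 ≈ 1.2491; c_gold = y_gold − 0.1·k_gold ≈ 0.9743.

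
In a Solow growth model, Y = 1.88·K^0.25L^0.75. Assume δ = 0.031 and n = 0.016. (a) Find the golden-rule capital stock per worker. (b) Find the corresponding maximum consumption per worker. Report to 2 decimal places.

The effective depreciation rate is n + δ = 0.016 + 0.031 = 0.047.
Setting f'(k) = n+δ gives 0.25·1.88·k^(0.25−1) = 0.047, hence k_gold = (0.25·1.88/0.047)^(1/0.75) ≈ 21.5443.
y_gold = 1.88·21.5443^0.25 ≈ 4.0503; c_gold = y_gold − 0.047·k_gold ≈ 3.0378.

(a) k_gold ≈ 21.54; (b) c_gold ≈ 3.04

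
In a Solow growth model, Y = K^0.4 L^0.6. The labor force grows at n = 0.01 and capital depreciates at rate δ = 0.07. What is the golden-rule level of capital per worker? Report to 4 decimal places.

n + δ = 0.01 + 0.07 = 0.08.
Setting f'(k) = n+δ gives 0.4·k^(0.4−1) = 0.08, hence k_gold = (0.4/0.08)^(1/0.6) ≈ 14.6201.

k_gold ≈ 14.6201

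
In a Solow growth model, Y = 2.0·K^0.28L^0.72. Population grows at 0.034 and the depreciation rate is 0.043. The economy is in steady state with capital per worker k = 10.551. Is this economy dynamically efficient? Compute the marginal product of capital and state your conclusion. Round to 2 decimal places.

Capital per worker breaks even when investment replaces (n + δ)·k; here n + δ = 0.077.
MPK = 0.28·2.0·k^(0.28−1) = 0.28·2.0·10.551^(-0.72) ≈ 0.1027.
MPK > 0.077, so the economy is dynamically efficient (under-saving).

dynamically efficient; MPK ≈ 0.10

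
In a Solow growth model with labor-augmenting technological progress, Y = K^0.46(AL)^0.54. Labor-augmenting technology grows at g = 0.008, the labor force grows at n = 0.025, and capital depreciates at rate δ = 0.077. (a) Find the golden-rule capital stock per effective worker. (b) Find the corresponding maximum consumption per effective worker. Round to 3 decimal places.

Break-even investment rate: n + g + δ = 0.025 + 0.008 + 0.077 = 0.11.
Maximizing c = f(k) − (n+g+δ)·k gives f'(k) = n+g+δ, i.e. 0.46·k^(0.46−1) = 0.11, so k_gold = (0.46/0.11)^(1/0.54) ≈ 14.1474.
y_gold = 14.1474^0.46 ≈ 3.3831; c_gold = y_gold − 0.11·k_gold ≈ 1.8269.

(a) k_gold ≈ 14.147; (b) c_gold ≈ 1.827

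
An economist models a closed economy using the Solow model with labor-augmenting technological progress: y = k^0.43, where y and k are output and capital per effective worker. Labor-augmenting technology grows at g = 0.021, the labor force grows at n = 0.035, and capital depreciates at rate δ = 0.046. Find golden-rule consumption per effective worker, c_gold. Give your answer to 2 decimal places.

c_gold ≈ 1.69

Capital per effective worker breaks even when investment replaces (n + g + δ)·k; here n + g + δ = 0.102.
Setting f'(k) = n+g+δ gives 0.43·k^(0.43−1) = 0.102, hence k_gold = (0.43/0.102)^(1/0.57) ≈ 12.4813.
y_gold = 12.4813^0.43 ≈ 2.9607.
c_gold = y_gold − (n+g+δ)·k_gold = 2.9607 − 0.102·12.4813 ≈ 1.6876.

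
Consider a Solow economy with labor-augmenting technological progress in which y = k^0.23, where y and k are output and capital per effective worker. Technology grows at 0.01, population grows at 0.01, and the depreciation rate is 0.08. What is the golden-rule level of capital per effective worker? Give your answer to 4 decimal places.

k_gold ≈ 2.9497

Break-even investment rate: n + g + δ = 0.01 + 0.01 + 0.08 = 0.1.
Golden rule sets MPK = n+g+δ: 0.23·k^(0.23−1) = 0.1, so k_gold = (0.23/0.1)^(1/0.77) ≈ 2.9497.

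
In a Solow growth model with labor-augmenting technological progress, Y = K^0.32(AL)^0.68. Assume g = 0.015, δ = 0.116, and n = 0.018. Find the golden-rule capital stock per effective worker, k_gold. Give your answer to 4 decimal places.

Break-even investment rate: n + g + δ = 0.018 + 0.015 + 0.116 = 0.149.
Golden rule sets MPK = n+g+δ: 0.32·k^(0.32−1) = 0.149, so k_gold = (0.32/0.149)^(1/0.68) ≈ 3.0774.

k_gold ≈ 3.0774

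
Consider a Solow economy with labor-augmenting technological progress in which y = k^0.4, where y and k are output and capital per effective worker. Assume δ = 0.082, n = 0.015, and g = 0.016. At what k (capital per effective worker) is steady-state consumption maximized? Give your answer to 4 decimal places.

Capital per effective worker breaks even when investment replaces (n + g + δ)·k; here n + g + δ = 0.113.
Maximizing c = f(k) − (n+g+δ)·k gives f'(k) = n+g+δ, i.e. 0.4·k^(0.4−1) = 0.113, so k_gold = (0.4/0.113)^(1/0.6) ≈ 8.2218.

k_gold ≈ 8.2218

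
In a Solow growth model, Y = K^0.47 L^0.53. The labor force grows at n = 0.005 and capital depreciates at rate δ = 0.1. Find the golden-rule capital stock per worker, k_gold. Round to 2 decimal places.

Break-even investment rate: n + δ = 0.005 + 0.1 = 0.105.
Setting f'(k) = n+δ gives 0.47·k^(0.47−1) = 0.105, hence k_gold = (0.47/0.105)^(1/0.53) ≈ 16.9094.

k_gold ≈ 16.91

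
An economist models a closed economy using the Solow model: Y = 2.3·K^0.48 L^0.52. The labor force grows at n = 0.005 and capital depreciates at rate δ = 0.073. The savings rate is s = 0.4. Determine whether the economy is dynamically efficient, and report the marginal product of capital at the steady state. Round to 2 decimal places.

dynamically efficient; MPK ≈ 0.09

Capital per worker breaks even when investment replaces (n + δ)·k; here n + δ = 0.078.
Steady-state k*: s·A·k^0.48 = 0.078·k gives k* = (0.4·2.3/0.078)^(1/0.52) ≈ 115.0664.
MPK = 0.48·2.3·115.0664^(-0.52) ≈ 0.0936.
MPK > n+δ = 0.078, so the economy is dynamically efficient (under-saving).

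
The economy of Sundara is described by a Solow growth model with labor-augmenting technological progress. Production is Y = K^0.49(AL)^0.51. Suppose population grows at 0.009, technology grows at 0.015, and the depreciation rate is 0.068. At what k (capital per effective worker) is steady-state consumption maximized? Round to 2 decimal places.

Break-even investment rate: n + g + δ = 0.009 + 0.015 + 0.068 = 0.092.
Setting f'(k) = n+g+δ gives 0.49·k^(0.49−1) = 0.092, hence k_gold = (0.49/0.092)^(1/0.51) ≈ 26.5662.

k_gold ≈ 26.57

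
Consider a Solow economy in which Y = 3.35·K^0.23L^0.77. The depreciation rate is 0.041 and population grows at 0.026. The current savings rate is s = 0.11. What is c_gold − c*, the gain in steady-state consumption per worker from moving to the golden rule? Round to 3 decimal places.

The effective depreciation rate is n + δ = 0.026 + 0.041 = 0.067.
Current steady state (s = 0.11): k* = (0.11·3.35/0.067)^(1/0.77) ≈ 9.1519, y* = 3.35·9.1519^0.23 ≈ 5.5743, c* = (1−0.11)·5.5743 ≈ 4.9611.
At the golden rule the marginal product of capital equals n+δ: 0.23·3.35·k^(0.23−1) = 0.067. Solving, k_gold = (0.23·3.35/0.067)^(1/0.77) ≈ 23.8523.
y_gold = 3.35·23.8523^0.23 ≈ 6.9483, c_gold = y_gold − 0.067·k_gold ≈ 5.3502.
Gain: Δc = 5.3502 − 4.9611 ≈ 0.3890.

Δc ≈ 0.389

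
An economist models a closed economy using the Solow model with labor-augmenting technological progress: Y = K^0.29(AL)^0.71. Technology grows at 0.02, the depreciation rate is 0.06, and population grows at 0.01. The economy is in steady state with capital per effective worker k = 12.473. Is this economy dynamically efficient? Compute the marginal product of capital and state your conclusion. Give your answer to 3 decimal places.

dynamically inefficient; MPK ≈ 0.048

n + g + δ = 0.01 + 0.02 + 0.06 = 0.09.
MPK = 0.29·k^(0.29−1) = 0.29·12.473^(-0.71) ≈ 0.0483.
MPK < 0.09, so the economy is dynamically inefficient (over-saving).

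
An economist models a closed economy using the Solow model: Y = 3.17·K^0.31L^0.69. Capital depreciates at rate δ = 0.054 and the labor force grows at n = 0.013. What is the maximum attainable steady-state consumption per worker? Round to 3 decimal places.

c_gold ≈ 7.310

n + δ = 0.013 + 0.054 = 0.067.
At the golden rule the marginal product of capital equals n+δ: 0.31·3.17·k^(0.31−1) = 0.067. Solving, k_gold = (0.31·3.17/0.067)^(1/0.69) ≈ 49.0181.
y_gold = 3.17·49.0181^0.31 ≈ 10.5942.
c_gold = y_gold − (n+δ)·k_gold = 10.5942 − 0.067·49.0181 ≈ 7.3100.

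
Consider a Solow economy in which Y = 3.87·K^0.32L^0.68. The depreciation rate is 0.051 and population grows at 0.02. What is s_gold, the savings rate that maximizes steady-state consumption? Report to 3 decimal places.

Capital per worker breaks even when investment replaces (n + δ)·k; here n + δ = 0.071.
At the golden rule MPK = n+δ, and in any Cobb-Douglas steady state s = (n+δ)·k/y = MPK·k/y = capital's share 0.32.

s_gold = 0.320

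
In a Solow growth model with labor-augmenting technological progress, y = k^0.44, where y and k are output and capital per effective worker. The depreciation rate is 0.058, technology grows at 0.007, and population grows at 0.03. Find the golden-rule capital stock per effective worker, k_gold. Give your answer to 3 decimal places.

k_gold ≈ 15.445

Break-even investment rate: n + g + δ = 0.03 + 0.007 + 0.058 = 0.095.
At the golden rule the marginal product of capital equals n+g+δ: 0.44·k^(0.44−1) = 0.095. Solving, k_gold = (0.44/0.095)^(1/0.56) ≈ 15.4455.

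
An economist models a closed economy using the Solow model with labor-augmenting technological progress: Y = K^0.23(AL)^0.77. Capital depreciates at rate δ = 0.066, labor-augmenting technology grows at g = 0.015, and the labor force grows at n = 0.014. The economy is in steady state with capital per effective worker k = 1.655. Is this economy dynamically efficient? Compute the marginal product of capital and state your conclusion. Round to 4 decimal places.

n + g + δ = 0.014 + 0.015 + 0.066 = 0.095.
MPK = 0.23·k^(0.23−1) = 0.23·1.655^(-0.77) ≈ 0.1560.
MPK > 0.095, so the economy is dynamically efficient (under-saving).

dynamically efficient; MPK ≈ 0.1560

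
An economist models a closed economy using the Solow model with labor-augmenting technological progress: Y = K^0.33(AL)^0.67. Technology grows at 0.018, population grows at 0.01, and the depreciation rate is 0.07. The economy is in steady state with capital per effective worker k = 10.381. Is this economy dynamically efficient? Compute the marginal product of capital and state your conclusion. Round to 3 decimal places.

Break-even investment rate: n + g + δ = 0.01 + 0.018 + 0.07 = 0.098.
MPK = 0.33·k^(0.33−1) = 0.33·10.381^(-0.67) ≈ 0.0688.
MPK < 0.098, so the economy is dynamically inefficient (over-saving).

dynamically inefficient; MPK ≈ 0.069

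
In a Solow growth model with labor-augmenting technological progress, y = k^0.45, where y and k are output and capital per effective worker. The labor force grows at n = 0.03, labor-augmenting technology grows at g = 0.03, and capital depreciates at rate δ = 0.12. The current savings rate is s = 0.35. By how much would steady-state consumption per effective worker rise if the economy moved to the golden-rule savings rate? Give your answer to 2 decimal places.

Δc ≈ 0.04

n + g + δ = 0.03 + 0.03 + 0.12 = 0.18.
Current steady state (s = 0.35): k* = (0.35/0.18)^(1/0.55) ≈ 3.3503, y* = 3.3503^0.45 ≈ 1.7230, c* = (1−0.35)·1.7230 ≈ 1.1200.
Maximizing c = f(k) − (n+g+δ)·k gives f'(k) = n+g+δ, i.e. 0.45·k^(0.45−1) = 0.18, so k_gold = (0.45/0.18)^(1/0.55) ≈ 5.2909.
y_gold = 5.2909^0.45 ≈ 2.1163, c_gold = y_gold − 0.18·k_gold ≈ 1.1640.
Gain: Δc = 1.1640 − 1.1200 ≈ 0.0440.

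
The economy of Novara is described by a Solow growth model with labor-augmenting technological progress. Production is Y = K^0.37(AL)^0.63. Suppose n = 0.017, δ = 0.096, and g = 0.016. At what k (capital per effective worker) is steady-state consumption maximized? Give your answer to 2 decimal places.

k_gold ≈ 5.33

The effective depreciation rate is n + g + δ = 0.017 + 0.016 + 0.096 = 0.129.
Setting f'(k) = n+g+δ gives 0.37·k^(0.37−1) = 0.129, hence k_gold = (0.37/0.129)^(1/0.63) ≈ 5.3256.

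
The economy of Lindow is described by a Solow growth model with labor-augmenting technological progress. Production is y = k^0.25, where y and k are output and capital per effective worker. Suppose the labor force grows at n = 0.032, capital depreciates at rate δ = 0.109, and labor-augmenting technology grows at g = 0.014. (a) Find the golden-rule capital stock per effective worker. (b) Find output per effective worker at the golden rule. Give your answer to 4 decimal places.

Break-even investment rate: n + g + δ = 0.032 + 0.014 + 0.109 = 0.155.
Golden rule sets MPK = n+g+δ: 0.25·k^(0.25−1) = 0.155, so k_gold = (0.25/0.155)^(1/0.75) ≈ 1.8915.
y_gold = 1.8915^0.25 ≈ 1.1727.

(a) k_gold ≈ 1.8915; (b) y_gold ≈ 1.1727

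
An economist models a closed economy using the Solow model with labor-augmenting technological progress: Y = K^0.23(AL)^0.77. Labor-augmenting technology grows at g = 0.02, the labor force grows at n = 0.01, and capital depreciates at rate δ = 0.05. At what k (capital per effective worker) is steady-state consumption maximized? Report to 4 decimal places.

Capital per effective worker breaks even when investment replaces (n + g + δ)·k; here n + g + δ = 0.08.
Maximizing c = f(k) − (n+g+δ)·k gives f'(k) = n+g+δ, i.e. 0.23·k^(0.23−1) = 0.08, so k_gold = (0.23/0.08)^(1/0.77) ≈ 3.9412.

k_gold ≈ 3.9412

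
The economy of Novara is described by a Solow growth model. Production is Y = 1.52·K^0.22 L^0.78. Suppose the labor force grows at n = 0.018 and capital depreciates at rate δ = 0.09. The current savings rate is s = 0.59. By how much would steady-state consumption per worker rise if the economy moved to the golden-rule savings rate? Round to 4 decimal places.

Δc ≈ 0.4986

The effective depreciation rate is n + δ = 0.018 + 0.09 = 0.108.
Current steady state (s = 0.59): k* = (0.59·1.52/0.108)^(1/0.78) ≈ 15.0853, y* = 1.52·15.0853^0.22 ≈ 2.7614, c* = (1−0.59)·2.7614 ≈ 1.1322.
At the golden rule the marginal product of capital equals n+δ: 0.22·1.52·k^(0.22−1) = 0.108. Solving, k_gold = (0.22·1.52/0.108)^(1/0.78) ≈ 4.2588.
y_gold = 1.52·4.2588^0.22 ≈ 2.0907, c_gold = y_gold − 0.108·k_gold ≈ 1.6307.
Gain: Δc = 1.6307 − 1.1322 ≈ 0.4986.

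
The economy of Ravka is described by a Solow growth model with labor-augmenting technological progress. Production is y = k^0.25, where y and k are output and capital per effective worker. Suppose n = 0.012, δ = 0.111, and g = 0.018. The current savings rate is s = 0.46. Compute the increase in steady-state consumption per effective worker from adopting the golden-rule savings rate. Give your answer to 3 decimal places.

Δc ≈ 0.107

The effective depreciation rate is n + g + δ = 0.012 + 0.018 + 0.111 = 0.141.
Current steady state (s = 0.46): k* = (0.46/0.141)^(1/0.75) ≈ 4.8386, y* = 4.8386^0.25 ≈ 1.4831, c* = (1−0.46)·1.4831 ≈ 0.8009.
Setting f'(k) = n+g+δ gives 0.25·k^(0.25−1) = 0.141, hence k_gold = (0.25/0.141)^(1/0.75) ≈ 2.1460.
y_gold = 2.1460^0.25 ≈ 1.2103, c_gold = y_gold − 0.141·k_gold ≈ 0.9078.
Gain: Δc = 0.9078 − 0.8009 ≈ 0.1069.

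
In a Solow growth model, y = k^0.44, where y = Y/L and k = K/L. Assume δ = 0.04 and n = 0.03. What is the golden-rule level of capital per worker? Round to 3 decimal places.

k_gold ≈ 26.646

Break-even investment rate: n + δ = 0.03 + 0.04 = 0.07.
Golden rule sets MPK = n+δ: 0.44·k^(0.44−1) = 0.07, so k_gold = (0.44/0.07)^(1/0.56) ≈ 26.6461.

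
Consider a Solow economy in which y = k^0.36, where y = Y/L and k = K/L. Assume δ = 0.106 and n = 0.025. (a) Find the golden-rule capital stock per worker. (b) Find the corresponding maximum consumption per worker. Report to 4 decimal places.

(a) k_gold ≈ 4.8527; (b) c_gold ≈ 1.1301

n + δ = 0.025 + 0.106 = 0.131.
Maximizing c = f(k) − (n+δ)·k gives f'(k) = n+δ, i.e. 0.36·k^(0.36−1) = 0.131, so k_gold = (0.36/0.131)^(1/0.64) ≈ 4.8527.
y_gold = 4.8527^0.36 ≈ 1.7659; c_gold = y_gold − 0.131·k_gold ≈ 1.1301.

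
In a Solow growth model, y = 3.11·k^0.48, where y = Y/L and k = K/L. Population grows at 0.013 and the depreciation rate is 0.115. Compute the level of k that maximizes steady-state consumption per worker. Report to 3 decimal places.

Capital per worker breaks even when investment replaces (n + δ)·k; here n + δ = 0.128.
At the golden rule the marginal product of capital equals n+δ: 0.48·3.11·k^(0.48−1) = 0.128. Solving, k_gold = (0.48·3.11/0.128)^(1/0.52) ≈ 112.5959.

k_gold ≈ 112.596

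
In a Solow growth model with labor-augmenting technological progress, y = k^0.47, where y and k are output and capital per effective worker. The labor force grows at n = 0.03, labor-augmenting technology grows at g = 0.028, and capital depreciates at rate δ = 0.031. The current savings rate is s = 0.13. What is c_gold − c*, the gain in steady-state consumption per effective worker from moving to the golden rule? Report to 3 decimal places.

The effective depreciation rate is n + g + δ = 0.03 + 0.028 + 0.031 = 0.089.
Current steady state (s = 0.13): k* = (0.13/0.089)^(1/0.53) ≈ 2.0440, y* = 2.0440^0.47 ≈ 1.3993, c* = (1−0.13)·1.3993 ≈ 1.2174.
Golden rule sets MPK = n+g+δ: 0.47·k^(0.47−1) = 0.089, so k_gold = (0.47/0.089)^(1/0.53) ≈ 23.0993.
y_gold = 23.0993^0.47 ≈ 4.3741, c_gold = y_gold − 0.089·k_gold ≈ 2.3183.
Gain: Δc = 2.3183 − 1.2174 ≈ 1.1009.

Δc ≈ 1.101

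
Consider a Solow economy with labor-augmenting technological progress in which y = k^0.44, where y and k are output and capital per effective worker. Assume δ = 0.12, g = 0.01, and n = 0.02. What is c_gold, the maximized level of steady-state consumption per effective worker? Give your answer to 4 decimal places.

n + g + δ = 0.02 + 0.01 + 0.12 = 0.15.
Setting f'(k) = n+g+δ gives 0.44·k^(0.44−1) = 0.15, hence k_gold = (0.44/0.15)^(1/0.56) ≈ 6.8324.
y_gold = 6.8324^0.44 ≈ 2.3292.
c_gold = y_gold − (n+g+δ)·k_gold = 2.3292 − 0.15·6.8324 ≈ 1.3044.

c_gold ≈ 1.3044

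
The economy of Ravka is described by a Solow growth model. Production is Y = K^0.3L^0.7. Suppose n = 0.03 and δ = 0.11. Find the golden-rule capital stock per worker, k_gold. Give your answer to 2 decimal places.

k_gold ≈ 2.97

Break-even investment rate: n + δ = 0.03 + 0.11 = 0.14.
Golden rule sets MPK = n+δ: 0.3·k^(0.3−1) = 0.14, so k_gold = (0.3/0.14)^(1/0.7) ≈ 2.9706.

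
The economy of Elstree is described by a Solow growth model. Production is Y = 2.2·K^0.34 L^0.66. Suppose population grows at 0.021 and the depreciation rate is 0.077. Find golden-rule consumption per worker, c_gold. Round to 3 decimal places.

c_gold ≈ 4.137

Capital per worker breaks even when investment replaces (n + δ)·k; here n + δ = 0.098.
Maximizing c = f(k) − (n+δ)·k gives f'(k) = n+δ, i.e. 0.34·2.2·k^(0.34−1) = 0.098, so k_gold = (0.34·2.2/0.098)^(1/0.66) ≈ 21.7464.
y_gold = 2.2·21.7464^0.34 ≈ 6.2681.
c_gold = y_gold − (n+δ)·k_gold = 6.2681 − 0.098·21.7464 ≈ 4.1369.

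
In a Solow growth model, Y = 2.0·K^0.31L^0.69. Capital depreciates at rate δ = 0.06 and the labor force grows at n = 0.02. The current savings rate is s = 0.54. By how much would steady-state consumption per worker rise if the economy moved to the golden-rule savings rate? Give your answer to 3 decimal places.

n + δ = 0.02 + 0.06 = 0.08.
Current steady state (s = 0.54): k* = (0.54·2.0/0.08)^(1/0.69) ≈ 43.4675, y* = 2.0·43.4675^0.31 ≈ 6.4396, c* = (1−0.54)·6.4396 ≈ 2.9622.
Golden rule sets MPK = n+δ: 0.31·2.0·k^(0.31−1) = 0.08, so k_gold = (0.31·2.0/0.08)^(1/0.69) ≈ 19.4466.
y_gold = 2.0·19.4466^0.31 ≈ 5.0185, c_gold = y_gold − 0.08·k_gold ≈ 3.4627.
Gain: Δc = 3.4627 − 2.9622 ≈ 0.5005.

Δc ≈ 0.501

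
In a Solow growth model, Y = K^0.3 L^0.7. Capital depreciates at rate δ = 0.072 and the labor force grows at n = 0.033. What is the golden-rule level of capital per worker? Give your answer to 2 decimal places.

k_gold ≈ 4.48

The effective depreciation rate is n + δ = 0.033 + 0.072 = 0.105.
Setting f'(k) = n+δ gives 0.3·k^(0.3−1) = 0.105, hence k_gold = (0.3/0.105)^(1/0.7) ≈ 4.4806.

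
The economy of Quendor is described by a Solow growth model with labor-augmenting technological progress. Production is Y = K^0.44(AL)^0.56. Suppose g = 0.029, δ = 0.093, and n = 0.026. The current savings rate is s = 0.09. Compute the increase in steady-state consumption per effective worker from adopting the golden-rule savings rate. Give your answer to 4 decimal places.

n + g + δ = 0.026 + 0.029 + 0.093 = 0.148.
Current steady state (s = 0.09): k* = (0.09/0.148)^(1/0.56) ≈ 0.4114, y* = 0.4114^0.44 ≈ 0.6765, c* = (1−0.09)·0.6765 ≈ 0.6156.
Maximizing c = f(k) − (n+g+δ)·k gives f'(k) = n+g+δ, i.e. 0.44·k^(0.44−1) = 0.148, so k_gold = (0.44/0.148)^(1/0.56) ≈ 6.9982.
y_gold = 6.9982^0.44 ≈ 2.3539, c_gold = y_gold − 0.148·k_gold ≈ 1.3182.
Gain: Δc = 1.3182 − 0.6156 ≈ 0.7026.

Δc ≈ 0.7026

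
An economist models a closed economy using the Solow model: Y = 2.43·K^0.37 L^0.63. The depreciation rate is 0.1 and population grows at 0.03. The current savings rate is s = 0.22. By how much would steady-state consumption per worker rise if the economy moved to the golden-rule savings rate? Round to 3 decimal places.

Δc ≈ 0.418

n + δ = 0.03 + 0.1 = 0.13.
Current steady state (s = 0.22): k* = (0.22·2.43/0.13)^(1/0.63) ≈ 9.4349, y* = 2.43·9.4349^0.37 ≈ 5.5752, c* = (1−0.22)·5.5752 ≈ 4.3486.
At the golden rule the marginal product of capital equals n+δ: 0.37·2.43·k^(0.37−1) = 0.13. Solving, k_gold = (0.37·2.43/0.13)^(1/0.63) ≈ 21.5337.
y_gold = 2.43·21.5337^0.37 ≈ 7.5659, c_gold = y_gold − 0.13·k_gold ≈ 4.7665.
Gain: Δc = 4.7665 − 4.3486 ≈ 0.4179.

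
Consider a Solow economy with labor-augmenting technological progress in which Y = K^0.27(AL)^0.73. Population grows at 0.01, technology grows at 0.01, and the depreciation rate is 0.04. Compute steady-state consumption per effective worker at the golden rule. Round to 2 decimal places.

c_gold ≈ 1.27

Capital per effective worker breaks even when investment replaces (n + g + δ)·k; here n + g + δ = 0.06.
Maximizing c = f(k) − (n+g+δ)·k gives f'(k) = n+g+δ, i.e. 0.27·k^(0.27−1) = 0.06, so k_gold = (0.27/0.06)^(1/0.73) ≈ 7.8490.
y_gold = 7.8490^0.27 ≈ 1.7442.
c_gold = y_gold − (n+g+δ)·k_gold = 1.7442 − 0.06·7.8490 ≈ 1.2733.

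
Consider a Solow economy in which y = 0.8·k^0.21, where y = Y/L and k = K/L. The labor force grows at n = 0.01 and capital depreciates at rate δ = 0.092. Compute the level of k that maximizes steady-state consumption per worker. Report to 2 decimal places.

Capital per worker breaks even when investment replaces (n + δ)·k; here n + δ = 0.102.
Maximizing c = f(k) − (n+δ)·k gives f'(k) = n+δ, i.e. 0.21·0.8·k^(0.21−1) = 0.102, so k_gold = (0.21·0.8/0.102)^(1/0.79) ≈ 1.8807.

k_gold ≈ 1.88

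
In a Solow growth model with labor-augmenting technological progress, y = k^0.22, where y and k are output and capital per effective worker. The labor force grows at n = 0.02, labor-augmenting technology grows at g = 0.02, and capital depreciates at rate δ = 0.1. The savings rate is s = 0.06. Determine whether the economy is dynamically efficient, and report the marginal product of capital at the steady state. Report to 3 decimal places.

dynamically efficient; MPK ≈ 0.513

The effective depreciation rate is n + g + δ = 0.02 + 0.02 + 0.1 = 0.14.
Steady-state k*: s·k^0.22 = 0.14·k gives k* = (0.06/0.14)^(1/0.78) ≈ 0.3375.
MPK = 0.22·0.3375^(-0.78) ≈ 0.5133.
MPK > n+g+δ = 0.14, so the economy is dynamically efficient (under-saving).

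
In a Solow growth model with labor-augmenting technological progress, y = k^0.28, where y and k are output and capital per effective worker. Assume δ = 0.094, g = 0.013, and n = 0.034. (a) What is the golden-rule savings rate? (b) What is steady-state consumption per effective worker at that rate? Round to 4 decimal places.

(a) s_gold = 0.2800; (b) c_gold ≈ 0.9402

Capital per effective worker breaks even when investment replaces (n + g + δ)·k; here n + g + δ = 0.141.
For Cobb-Douglas, s_gold equals capital's share: s_gold = 0.28.
Setting f'(k) = n+g+δ gives 0.28·k^(0.28−1) = 0.141, hence k_gold = (0.28/0.141)^(1/0.72) ≈ 2.5930.
y_gold = 2.5930^0.28 ≈ 1.3058; c_gold = (1−0.28)·y_gold ≈ 0.9402.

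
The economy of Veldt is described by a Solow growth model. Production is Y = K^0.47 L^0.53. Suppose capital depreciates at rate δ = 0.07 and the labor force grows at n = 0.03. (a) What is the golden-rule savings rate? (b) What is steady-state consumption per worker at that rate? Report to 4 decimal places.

n + δ = 0.03 + 0.07 = 0.1.
For Cobb-Douglas, s_gold equals capital's share: s_gold = 0.47.
Setting f'(k) = n+δ gives 0.47·k^(0.47−1) = 0.1, hence k_gold = (0.47/0.1)^(1/0.53) ≈ 18.5400.
y_gold = 18.5400^0.47 ≈ 3.9447; c_gold = (1−0.47)·y_gold ≈ 2.0907.

(a) s_gold = 0.4700; (b) c_gold ≈ 2.0907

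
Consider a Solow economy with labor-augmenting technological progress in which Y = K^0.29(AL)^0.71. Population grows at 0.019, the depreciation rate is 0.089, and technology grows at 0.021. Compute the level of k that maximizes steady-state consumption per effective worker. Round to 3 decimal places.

Capital per effective worker breaks even when investment replaces (n + g + δ)·k; here n + g + δ = 0.129.
Maximizing c = f(k) − (n+g+δ)·k gives f'(k) = n+g+δ, i.e. 0.29·k^(0.29−1) = 0.129, so k_gold = (0.29/0.129)^(1/0.71) ≈ 3.1297.

k_gold ≈ 3.130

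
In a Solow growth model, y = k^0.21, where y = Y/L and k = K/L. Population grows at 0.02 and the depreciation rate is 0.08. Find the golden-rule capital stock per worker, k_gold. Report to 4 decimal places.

k_gold ≈ 2.5578

n + δ = 0.02 + 0.08 = 0.1.
Golden rule sets MPK = n+δ: 0.21·k^(0.21−1) = 0.1, so k_gold = (0.21/0.1)^(1/0.79) ≈ 2.5578.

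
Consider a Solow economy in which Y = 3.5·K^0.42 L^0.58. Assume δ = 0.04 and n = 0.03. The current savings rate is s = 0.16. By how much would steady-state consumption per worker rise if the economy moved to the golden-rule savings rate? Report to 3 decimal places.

n + δ = 0.03 + 0.04 = 0.07.
Current steady state (s = 0.16): k* = (0.16·3.5/0.07)^(1/0.58) ≈ 36.0622, y* = 3.5·36.0622^0.42 ≈ 15.7772, c* = (1−0.16)·15.7772 ≈ 13.2528.
Golden rule sets MPK = n+δ: 0.42·3.5·k^(0.42−1) = 0.07, so k_gold = (0.42·3.5/0.07)^(1/0.58) ≈ 190.4094.
y_gold = 3.5·190.4094^0.42 ≈ 31.7349, c_gold = y_gold − 0.07·k_gold ≈ 18.4062.
Gain: Δc = 18.4062 − 13.2528 ≈ 5.1534.

Δc ≈ 5.153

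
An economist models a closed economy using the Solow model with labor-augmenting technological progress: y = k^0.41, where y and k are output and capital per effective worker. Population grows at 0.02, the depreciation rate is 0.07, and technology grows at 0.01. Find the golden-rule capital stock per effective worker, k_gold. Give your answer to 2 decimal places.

k_gold ≈ 10.93

n + g + δ = 0.02 + 0.01 + 0.07 = 0.1.
Maximizing c = f(k) − (n+g+δ)·k gives f'(k) = n+g+δ, i.e. 0.41·k^(0.41−1) = 0.1, so k_gold = (0.41/0.1)^(1/0.59) ≈ 10.9299.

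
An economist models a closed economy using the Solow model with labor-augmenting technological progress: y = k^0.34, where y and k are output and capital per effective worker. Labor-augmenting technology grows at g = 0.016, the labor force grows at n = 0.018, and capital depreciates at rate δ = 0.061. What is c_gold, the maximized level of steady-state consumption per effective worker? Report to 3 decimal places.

The effective depreciation rate is n + g + δ = 0.018 + 0.016 + 0.061 = 0.095.
Maximizing c = f(k) − (n+g+δ)·k gives f'(k) = n+g+δ, i.e. 0.34·k^(0.34−1) = 0.095, so k_gold = (0.34/0.095)^(1/0.66) ≈ 6.9028.
y_gold = 6.9028^0.34 ≈ 1.9287.
c_gold = y_gold − (n+g+δ)·k_gold = 1.9287 − 0.095·6.9028 ≈ 1.2730.

c_gold ≈ 1.273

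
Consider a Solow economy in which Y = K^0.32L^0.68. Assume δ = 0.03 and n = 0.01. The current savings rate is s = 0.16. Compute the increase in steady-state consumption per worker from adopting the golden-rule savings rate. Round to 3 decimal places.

Δc ≈ 0.196

Break-even investment rate: n + δ = 0.01 + 0.03 = 0.04.
Current steady state (s = 0.16): k* = (0.16/0.04)^(1/0.68) ≈ 7.6804, y* = 7.6804^0.32 ≈ 1.9201, c* = (1−0.16)·1.9201 ≈ 1.6129.
Setting f'(k) = n+δ gives 0.32·k^(0.32−1) = 0.04, hence k_gold = (0.32/0.04)^(1/0.68) ≈ 21.2850.
y_gold = 21.2850^0.32 ≈ 2.6606, c_gold = y_gold − 0.04·k_gold ≈ 1.8092.
Gain: Δc = 1.8092 − 1.6129 ≈ 0.1963.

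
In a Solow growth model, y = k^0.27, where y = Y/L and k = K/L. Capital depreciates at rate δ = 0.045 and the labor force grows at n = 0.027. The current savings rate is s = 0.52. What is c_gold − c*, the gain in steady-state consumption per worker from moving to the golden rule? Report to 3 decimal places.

Δc ≈ 0.193

Break-even investment rate: n + δ = 0.027 + 0.045 = 0.072.
Current steady state (s = 0.52): k* = (0.52/0.072)^(1/0.73) ≈ 15.0059, y* = 15.0059^0.27 ≈ 2.0777, c* = (1−0.52)·2.0777 ≈ 0.9973.
Setting f'(k) = n+δ gives 0.27·k^(0.27−1) = 0.072, hence k_gold = (0.27/0.072)^(1/0.73) ≈ 6.1143.
y_gold = 6.1143^0.27 ≈ 1.6305, c_gold = y_gold − 0.072·k_gold ≈ 1.1902.
Gain: Δc = 1.1902 − 0.9973 ≈ 0.1929.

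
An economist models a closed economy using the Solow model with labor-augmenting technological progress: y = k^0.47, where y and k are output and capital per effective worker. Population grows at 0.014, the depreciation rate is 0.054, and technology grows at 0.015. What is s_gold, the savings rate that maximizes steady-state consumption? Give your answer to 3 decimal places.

n + g + δ = 0.014 + 0.015 + 0.054 = 0.083.
At the golden rule MPK = n+g+δ, and in any Cobb-Douglas steady state s = (n+g+δ)·k/y = MPK·k/y = capital's share 0.47.

s_gold = 0.470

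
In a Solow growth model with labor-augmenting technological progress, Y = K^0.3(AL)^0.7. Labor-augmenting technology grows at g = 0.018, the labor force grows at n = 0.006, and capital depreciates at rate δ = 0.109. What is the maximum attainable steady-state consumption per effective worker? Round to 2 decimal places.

c_gold ≈ 0.99

Capital per effective worker breaks even when investment replaces (n + g + δ)·k; here n + g + δ = 0.133.
At the golden rule the marginal product of capital equals n+g+δ: 0.3·k^(0.3−1) = 0.133. Solving, k_gold = (0.3/0.133)^(1/0.7) ≈ 3.1965.
y_gold = 3.1965^0.3 ≈ 1.4171.
c_gold = y_gold − (n+g+δ)·k_gold = 1.4171 − 0.133·3.1965 ≈ 0.9920.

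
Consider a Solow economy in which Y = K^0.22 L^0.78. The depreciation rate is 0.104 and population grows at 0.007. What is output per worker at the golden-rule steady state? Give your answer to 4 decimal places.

y_gold ≈ 1.2128

Break-even investment rate: n + δ = 0.007 + 0.104 = 0.111.
Golden rule sets MPK = n+δ: 0.22·k^(0.22−1) = 0.111, so k_gold = (0.22/0.111)^(1/0.78) ≈ 2.4038.
Output: y_gold = k_gold^0.22 = 2.4038^0.22 ≈ 1.2128.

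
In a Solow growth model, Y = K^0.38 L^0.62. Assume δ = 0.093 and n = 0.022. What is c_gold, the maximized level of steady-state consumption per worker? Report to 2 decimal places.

c_gold ≈ 1.29

n + δ = 0.022 + 0.093 = 0.115.
Maximizing c = f(k) − (n+δ)·k gives f'(k) = n+δ, i.e. 0.38·k^(0.38−1) = 0.115, so k_gold = (0.38/0.115)^(1/0.62) ≈ 6.8744.
y_gold = 6.8744^0.38 ≈ 2.0804.
c_gold = y_gold − (n+δ)·k_gold = 2.0804 − 0.115·6.8744 ≈ 1.2899.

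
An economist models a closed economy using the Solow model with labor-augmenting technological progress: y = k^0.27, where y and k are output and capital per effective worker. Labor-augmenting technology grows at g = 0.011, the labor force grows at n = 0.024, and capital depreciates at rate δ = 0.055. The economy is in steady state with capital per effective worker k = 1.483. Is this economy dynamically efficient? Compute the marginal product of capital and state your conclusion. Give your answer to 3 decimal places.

dynamically efficient; MPK ≈ 0.203

Capital per effective worker breaks even when investment replaces (n + g + δ)·k; here n + g + δ = 0.09.
MPK = 0.27·k^(0.27−1) = 0.27·1.483^(-0.73) ≈ 0.2025.
MPK > 0.09, so the economy is dynamically efficient (under-saving).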